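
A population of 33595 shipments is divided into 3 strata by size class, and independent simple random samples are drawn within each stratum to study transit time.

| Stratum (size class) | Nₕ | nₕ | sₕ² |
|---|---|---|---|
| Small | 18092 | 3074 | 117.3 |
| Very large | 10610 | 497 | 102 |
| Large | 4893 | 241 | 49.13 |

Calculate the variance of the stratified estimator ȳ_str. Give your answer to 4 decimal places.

Var(ȳ_str) = Σₕ Wₕ²(1 − fₕ)sₕ²/nₕ with Wₕ = Nₕ/N, N = 33595.
Small: Wₕ = 0.53853252; term = 0.53853252²·(1 − 0.16990935)·117.3/3074 = 0.0091863616.
Very large: Wₕ = 0.31582081; term = 0.31582081²·(1 − 0.04684260)·102/497 = 0.019511465.
Large: Wₕ = 0.14564667; term = 0.14564667²·(1 − 0.04925404)·49.13/241 = 0.0041114532.
Sum = 0.03280928.

0.0328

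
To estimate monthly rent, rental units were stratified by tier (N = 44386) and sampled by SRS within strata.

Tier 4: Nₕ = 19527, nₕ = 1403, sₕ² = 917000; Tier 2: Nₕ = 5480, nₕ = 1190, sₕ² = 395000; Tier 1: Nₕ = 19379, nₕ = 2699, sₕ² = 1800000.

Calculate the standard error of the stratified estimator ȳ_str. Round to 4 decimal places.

Var(ȳ_str) = Σₕ Wₕ²(1 − fₕ)sₕ²/nₕ with Wₕ = Nₕ/N, N = 44386.
Tier 4: Wₕ = 0.43993602; term = 0.43993602²·(1 − 0.07184923)·917000/1403 = 117.41112.
Tier 2: Wₕ = 0.12346235; term = 0.12346235²·(1 − 0.21715328)·395000/1190 = 3.9609191.
Tier 1: Wₕ = 0.43660163; term = 0.43660163²·(1 − 0.13927447)·1800000/2699 = 109.42209.
Sum = 230.79413.
SE = √(230.79413) = 15.1919.

15.1919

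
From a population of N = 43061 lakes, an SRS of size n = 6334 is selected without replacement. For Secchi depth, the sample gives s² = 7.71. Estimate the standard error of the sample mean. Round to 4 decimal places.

Under SRS without replacement, Var(ȳ) = (1 − f)·s²/n with f = n/N = 6334/43061 = 0.14709366.
Var(ȳ) = (1 − 0.14709366)·7.71/6334 = 0.85290634·0.0012172403 = 0.001038192.
SE(ȳ) = √(0.001038192) = 0.0322.

0.0322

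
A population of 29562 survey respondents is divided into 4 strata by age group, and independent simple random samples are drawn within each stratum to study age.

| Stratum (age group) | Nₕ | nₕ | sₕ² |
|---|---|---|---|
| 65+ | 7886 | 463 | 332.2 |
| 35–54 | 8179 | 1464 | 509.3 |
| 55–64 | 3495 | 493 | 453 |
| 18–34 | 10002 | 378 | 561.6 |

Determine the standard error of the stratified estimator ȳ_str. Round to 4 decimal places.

0.4946

Var(ȳ_str) = Σₕ Wₕ²(1 − fₕ)sₕ²/nₕ with Wₕ = Nₕ/N, N = 29562.
65+: Wₕ = 0.26676138; term = 0.26676138²·(1 − 0.05871164)·332.2/463 = 0.048060385.
35–54: Wₕ = 0.27667276; term = 0.27667276²·(1 − 0.17899499)·509.3/1464 = 0.021863073.
55–64: Wₕ = 0.11822610; term = 0.11822610²·(1 − 0.14105866)·453/493 = 0.011031677.
18–34: Wₕ = 0.33833976; term = 0.33833976²·(1 − 0.03779244)·561.6/378 = 0.16364779.
Sum = 0.24460293.
SE = √(0.24460293) = 0.4946.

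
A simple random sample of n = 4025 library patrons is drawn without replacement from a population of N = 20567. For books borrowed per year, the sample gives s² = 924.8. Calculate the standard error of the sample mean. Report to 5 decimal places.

Under SRS without replacement, Var(ȳ) = (1 − f)·s²/n with f = n/N = 4025/20567 = 0.19570185.
Var(ȳ) = (1 − 0.19570185)·924.8/4025 = 0.80429815·0.22976398 = 0.18479874.
SE(ȳ) = √(0.18479874) = 0.42988.

0.42988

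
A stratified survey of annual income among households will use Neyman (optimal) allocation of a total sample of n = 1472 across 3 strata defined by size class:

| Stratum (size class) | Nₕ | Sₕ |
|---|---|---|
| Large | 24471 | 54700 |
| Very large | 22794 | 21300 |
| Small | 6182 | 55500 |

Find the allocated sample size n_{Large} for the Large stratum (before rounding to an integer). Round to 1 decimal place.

909.2

Neyman allocation: nₕ = n·NₕSₕ / Σⱼ NⱼSⱼ.
Σ NⱼSⱼ = 24471·54700 + 22794·21300 + 6182·55500 = 2.1671769 × 10^9.
n_{Large} = 1472·24471·54700 / (2.1671769 × 10^9) = 909.2.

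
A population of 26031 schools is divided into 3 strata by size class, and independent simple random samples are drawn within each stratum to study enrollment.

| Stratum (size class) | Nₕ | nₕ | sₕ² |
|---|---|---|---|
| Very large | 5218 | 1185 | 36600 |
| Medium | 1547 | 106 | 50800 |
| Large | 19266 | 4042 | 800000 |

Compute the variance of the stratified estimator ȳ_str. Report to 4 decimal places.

Var(ȳ_str) = Σₕ Wₕ²(1 − fₕ)sₕ²/nₕ with Wₕ = Nₕ/N, N = 26031.
Very large: Wₕ = 0.20045331; term = 0.20045331²·(1 − 0.22709851)·36600/1185 = 0.95920918.
Medium: Wₕ = 0.05942914; term = 0.05942914²·(1 − 0.06851972)·50800/106 = 1.5766324.
Large: Wₕ = 0.74011755; term = 0.74011755²·(1 − 0.20979965)·800000/4042 = 85.670698.
Sum = 88.20654.

88.2065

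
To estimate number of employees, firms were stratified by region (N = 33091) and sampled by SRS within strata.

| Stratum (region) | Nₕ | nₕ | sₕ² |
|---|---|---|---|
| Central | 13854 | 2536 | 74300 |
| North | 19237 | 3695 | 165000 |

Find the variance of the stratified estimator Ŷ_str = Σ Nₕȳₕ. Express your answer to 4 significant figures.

Var(Ŷ_str) = Σₕ Nₕ²(1 − fₕ)sₕ²/nₕ.
Central: 13854²·(1 − 2536/13854)·74300/2536 = 4.5939307 × 10^9.
North: 19237²·(1 − 3695/19237)·165000/3695 = 1.3350999 × 10^10.
Sum = 1.794493 × 10^10.

1.794 × 10^10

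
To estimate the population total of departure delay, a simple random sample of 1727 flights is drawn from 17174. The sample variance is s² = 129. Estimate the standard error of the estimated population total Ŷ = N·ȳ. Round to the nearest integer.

Var(Ŷ) = N²·Var(ȳ) = N²·(1 − n/N)·s²/n.
f = 1727/17174 = 0.10055898; Var(ȳ) = 0.89944102·129/1727 = 0.06718465.
Var(Ŷ) = 17174² · 0.06718465 = 1.9815862 × 10^7.
SE(Ŷ) = √(1.9815862 × 10^7) = 4452.

4452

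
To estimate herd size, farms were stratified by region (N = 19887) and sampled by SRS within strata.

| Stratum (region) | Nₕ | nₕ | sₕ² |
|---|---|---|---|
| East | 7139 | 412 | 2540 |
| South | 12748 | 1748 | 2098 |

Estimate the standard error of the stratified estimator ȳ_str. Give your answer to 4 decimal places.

1.0836

Var(ȳ_str) = Σₕ Wₕ²(1 − fₕ)sₕ²/nₕ with Wₕ = Nₕ/N, N = 19887.
East: Wₕ = 0.35897823; term = 0.35897823²·(1 − 0.05771116)·2540/412 = 0.74861196.
South: Wₕ = 0.64102177; term = 0.64102177²·(1 − 0.13711955)·2098/1748 = 0.42555946.
Sum = 1.1741714.
SE = √(1.1741714) = 1.0836.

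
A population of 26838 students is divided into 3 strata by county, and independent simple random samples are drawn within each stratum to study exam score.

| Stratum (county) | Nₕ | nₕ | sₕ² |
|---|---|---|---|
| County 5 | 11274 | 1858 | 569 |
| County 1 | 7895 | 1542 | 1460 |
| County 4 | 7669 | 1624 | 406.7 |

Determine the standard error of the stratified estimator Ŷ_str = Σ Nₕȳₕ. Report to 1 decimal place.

Var(Ŷ_str) = Σₕ Nₕ²(1 − fₕ)sₕ²/nₕ.
County 5: 11274²·(1 − 1858/11274)·569/1858 = 3.2509556 × 10^7.
County 1: 7895²·(1 − 1542/7895)·1460/1542 = 4.7489705 × 10^7.
County 4: 7669²·(1 − 1624/7669)·406.7/1624 = 1.1609759 × 10^7.
Sum = 9.160902 × 10^7.
SE = √(9.160902 × 10^7) = 9571.3.

9571.3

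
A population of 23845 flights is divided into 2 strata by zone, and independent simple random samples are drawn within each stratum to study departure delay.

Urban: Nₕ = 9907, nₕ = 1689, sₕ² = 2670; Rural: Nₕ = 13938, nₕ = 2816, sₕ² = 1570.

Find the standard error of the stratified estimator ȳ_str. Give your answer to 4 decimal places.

0.6151

Var(ȳ_str) = Σₕ Wₕ²(1 − fₕ)sₕ²/nₕ with Wₕ = Nₕ/N, N = 23845.
Urban: Wₕ = 0.41547494; term = 0.41547494²·(1 − 0.17048552)·2670/1689 = 0.22635769.
Rural: Wₕ = 0.58452506; term = 0.58452506²·(1 − 0.20203760)·1570/2816 = 0.15200424.
Sum = 0.37836193.
SE = √(0.37836193) = 0.6151.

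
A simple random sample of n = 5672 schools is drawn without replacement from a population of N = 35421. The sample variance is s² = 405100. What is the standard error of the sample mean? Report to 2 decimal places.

Under SRS without replacement, Var(ȳ) = (1 − f)·s²/n with f = n/N = 5672/35421 = 0.16013100.
Var(ȳ) = (1 − 0.16013100)·405100/5672 = 0.83986900·71.421016 = 59.984297.
SE(ȳ) = √(59.984297) = 7.74.

7.74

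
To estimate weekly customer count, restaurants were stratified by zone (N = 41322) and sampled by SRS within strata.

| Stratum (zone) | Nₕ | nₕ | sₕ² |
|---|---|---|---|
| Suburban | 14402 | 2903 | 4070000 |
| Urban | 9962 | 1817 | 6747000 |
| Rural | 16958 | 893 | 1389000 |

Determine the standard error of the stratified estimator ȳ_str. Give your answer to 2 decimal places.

23.68

Var(ȳ_str) = Σₕ Wₕ²(1 − fₕ)sₕ²/nₕ with Wₕ = Nₕ/N, N = 41322.
Suburban: Wₕ = 0.34853105; term = 0.34853105²·(1 − 0.20156923)·4070000/2903 = 135.97767.
Urban: Wₕ = 0.24108223; term = 0.24108223²·(1 − 0.18239309)·6747000/1817 = 176.45369.
Rural: Wₕ = 0.41038672; term = 0.41038672²·(1 − 0.05265951)·1389000/893 = 248.16669.
Sum = 560.59805.
SE = √(560.59805) = 23.68.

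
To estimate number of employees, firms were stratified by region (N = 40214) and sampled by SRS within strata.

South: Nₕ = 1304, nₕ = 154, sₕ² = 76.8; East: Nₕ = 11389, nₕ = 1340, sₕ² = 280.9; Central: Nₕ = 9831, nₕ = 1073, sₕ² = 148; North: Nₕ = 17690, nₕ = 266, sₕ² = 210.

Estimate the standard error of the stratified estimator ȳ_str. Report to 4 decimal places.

Var(ȳ_str) = Σₕ Wₕ²(1 − fₕ)sₕ²/nₕ with Wₕ = Nₕ/N, N = 40214.
South: Wₕ = 0.03242652; term = 0.03242652²·(1 − 0.11809816)·76.8/154 = 4.6244638 × 10^-4.
East: Wₕ = 0.28320983; term = 0.28320983²·(1 − 0.11765739)·280.9/1340 = 0.014835454.
Central: Wₕ = 0.24446710; term = 0.24446710²·(1 − 0.10914454)·148/1073 = 0.0073436181.
North: Wₕ = 0.43989655; term = 0.43989655²·(1 − 0.01503674)·210/266 = 0.15047308.
Sum = 0.1731146.
SE = √(0.1731146) = 0.4161.

0.4161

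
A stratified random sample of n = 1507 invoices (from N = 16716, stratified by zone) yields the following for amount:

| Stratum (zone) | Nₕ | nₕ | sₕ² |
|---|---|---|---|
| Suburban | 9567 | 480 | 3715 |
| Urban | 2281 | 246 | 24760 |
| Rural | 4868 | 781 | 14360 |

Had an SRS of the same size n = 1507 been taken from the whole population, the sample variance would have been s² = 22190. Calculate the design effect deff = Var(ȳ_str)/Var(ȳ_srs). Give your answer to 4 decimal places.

Var(ȳ_str) = Σ Wₕ²(1−fₕ)sₕ²/nₕ with Wₕ = Nₕ/16716:
  Suburban: (9567/16716)²·(1−480/9567)·3715/480 = 2.4079594
  Urban: (2281/16716)²·(1−246/2281)·24760/246 = 1.6720163
  Rural: (4868/16716)²·(1−781/4868)·14360/781 = 1.3091635
  → Var(ȳ_str) = 5.3891392.
Var(ȳ_srs) = (1 − 1507/16716)·22190/1507 = 13.397148.
deff = 5.3891392 / 13.397148 = 0.4023.

0.4023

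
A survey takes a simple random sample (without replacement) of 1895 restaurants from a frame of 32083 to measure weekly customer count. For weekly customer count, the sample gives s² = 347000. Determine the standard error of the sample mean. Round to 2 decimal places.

13.13

Under SRS without replacement, Var(ȳ) = (1 − f)·s²/n with f = n/N = 1895/32083 = 0.05906555.
Var(ȳ) = (1 − 0.05906555)·347000/1895 = 0.94093445·183.11346 = 172.29776.
SE(ȳ) = √(172.29776) = 13.13.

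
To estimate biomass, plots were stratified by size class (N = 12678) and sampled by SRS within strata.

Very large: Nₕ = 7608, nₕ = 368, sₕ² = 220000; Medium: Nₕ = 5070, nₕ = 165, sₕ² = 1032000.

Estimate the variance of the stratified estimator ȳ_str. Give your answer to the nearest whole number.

1173

Var(ȳ_str) = Σₕ Wₕ²(1 − fₕ)sₕ²/nₕ with Wₕ = Nₕ/N, N = 12678.
Very large: Wₕ = 0.60009465; term = 0.60009465²·(1 − 0.04837014)·220000/368 = 204.87192.
Medium: Wₕ = 0.39990535; term = 0.39990535²·(1 − 0.03254438)·1032000/165 = 967.70109.
Sum = 1172.573.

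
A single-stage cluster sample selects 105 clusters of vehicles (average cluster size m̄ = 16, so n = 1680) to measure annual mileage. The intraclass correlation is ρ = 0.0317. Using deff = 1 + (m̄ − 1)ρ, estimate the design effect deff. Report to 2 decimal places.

1.48

deff = 1 + (16 − 1)·0.0317 = 1 + 0.4755 = 1.4755.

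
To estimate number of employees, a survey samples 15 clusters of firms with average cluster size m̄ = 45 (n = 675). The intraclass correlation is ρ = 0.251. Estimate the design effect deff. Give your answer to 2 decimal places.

deff = 1 + (45 − 1)·0.251 = 1 + 11.044 = 12.044.

12.04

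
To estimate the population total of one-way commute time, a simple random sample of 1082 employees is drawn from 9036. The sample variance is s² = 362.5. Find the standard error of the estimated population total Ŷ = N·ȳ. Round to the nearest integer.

Var(Ŷ) = N²·Var(ȳ) = N²·(1 − n/N)·s²/n.
f = 1082/9036 = 0.11974325; Var(ȳ) = 0.88025675·362.5/1082 = 0.29491042.
Var(Ŷ) = 9036² · 0.29491042 = 2.4079228 × 10^7.
SE(Ŷ) = √(2.4079228 × 10^7) = 4907.

4907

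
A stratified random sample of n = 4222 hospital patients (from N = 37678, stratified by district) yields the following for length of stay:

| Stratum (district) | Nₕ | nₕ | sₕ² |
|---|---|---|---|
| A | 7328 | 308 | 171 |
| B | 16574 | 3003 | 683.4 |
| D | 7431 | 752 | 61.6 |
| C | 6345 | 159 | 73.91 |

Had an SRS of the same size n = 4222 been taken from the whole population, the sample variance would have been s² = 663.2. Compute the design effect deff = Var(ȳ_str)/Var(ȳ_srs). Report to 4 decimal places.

0.5154

Var(ȳ_str) = Σ Wₕ²(1−fₕ)sₕ²/nₕ with Wₕ = Nₕ/37678:
  A: (7328/37678)²·(1−308/7328)·171/308 = 0.020118346
  B: (16574/37678)²·(1−3003/16574)·683.4/3003 = 0.036056465
  D: (7431/37678)²·(1−752/7431)·61.6/752 = 0.0028638212
  C: (6345/37678)²·(1−159/6345)·73.91/159 = 0.012852036
  → Var(ȳ_str) = 0.071890668.
Var(ȳ_srs) = (1 − 4222/37678)·663.2/4222 = 0.13948017.
deff = 0.071890668 / 0.13948017 = 0.5154.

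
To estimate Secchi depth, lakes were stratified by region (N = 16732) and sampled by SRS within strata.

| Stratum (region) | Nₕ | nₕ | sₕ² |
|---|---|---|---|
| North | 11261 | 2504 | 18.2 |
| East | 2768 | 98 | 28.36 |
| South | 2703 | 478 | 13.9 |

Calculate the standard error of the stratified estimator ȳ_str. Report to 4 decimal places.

0.1040

Var(ȳ_str) = Σₕ Wₕ²(1 − fₕ)sₕ²/nₕ with Wₕ = Nₕ/N, N = 16732.
North: Wₕ = 0.67302175; term = 0.67302175²·(1 − 0.22236036)·18.2/2504 = 0.0025601986.
East: Wₕ = 0.16543151; term = 0.16543151²·(1 − 0.03540462)·28.36/98 = 0.0076394446.
South: Wₕ = 0.16154674; term = 0.16154674²·(1 − 0.17684055)·13.9/478 = 6.2469388 × 10^-4.
Sum = 0.010824337.
SE = √(0.010824337) = 0.1040.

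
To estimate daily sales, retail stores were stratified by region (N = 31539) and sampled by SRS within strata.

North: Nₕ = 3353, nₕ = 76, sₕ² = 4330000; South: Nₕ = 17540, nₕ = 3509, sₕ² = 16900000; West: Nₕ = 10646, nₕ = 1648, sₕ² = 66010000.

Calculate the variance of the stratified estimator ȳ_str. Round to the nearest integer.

Var(ȳ_str) = Σₕ Wₕ²(1 − fₕ)sₕ²/nₕ with Wₕ = Nₕ/N, N = 31539.
North: Wₕ = 0.10631282; term = 0.10631282²·(1 − 0.02266627)·4330000/76 = 629.34453.
South: Wₕ = 0.55613685; term = 0.55613685²·(1 − 0.20005701)·16900000/3509 = 1191.5869.
West: Wₕ = 0.33755033; term = 0.33755033²·(1 − 0.15479992)·66010000/1648 = 3857.3508.
Sum = 5678.2822.

5678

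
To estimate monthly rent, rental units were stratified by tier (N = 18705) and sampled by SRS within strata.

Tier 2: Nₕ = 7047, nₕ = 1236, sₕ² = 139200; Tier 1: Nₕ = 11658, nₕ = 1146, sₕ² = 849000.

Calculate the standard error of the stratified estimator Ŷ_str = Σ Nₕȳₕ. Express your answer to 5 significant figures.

308870

Var(Ŷ_str) = Σₕ Nₕ²(1 − fₕ)sₕ²/nₕ.
Tier 2: 7047²·(1 − 1236/7047)·139200/1236 = 4.6118578 × 10^9.
Tier 1: 11658²·(1 − 1146/11658)·849000/1146 = 9.0788842 × 10^10.
Sum = 9.54007 × 10^10.
SE = √(9.54007 × 10^10) = 308870.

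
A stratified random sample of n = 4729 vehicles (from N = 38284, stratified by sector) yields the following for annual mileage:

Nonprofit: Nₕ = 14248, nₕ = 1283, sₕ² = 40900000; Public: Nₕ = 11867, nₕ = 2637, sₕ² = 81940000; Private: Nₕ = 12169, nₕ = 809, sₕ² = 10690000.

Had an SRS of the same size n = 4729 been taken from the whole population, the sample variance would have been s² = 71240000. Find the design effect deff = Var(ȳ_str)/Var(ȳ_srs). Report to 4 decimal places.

0.5746

Var(ȳ_str) = Σ Wₕ²(1−fₕ)sₕ²/nₕ with Wₕ = Nₕ/38284:
  Nonprofit: (14248/38284)²·(1−1283/14248)·40900000/1283 = 4017.8014
  Public: (11867/38284)²·(1−2637/11867)·81940000/2637 = 2322.1692
  Private: (12169/38284)²·(1−809/12169)·10690000/809 = 1246.3149
  → Var(ȳ_str) = 7586.2855.
Var(ȳ_srs) = (1 − 4729/38284)·71240000/4729 = 13203.666.
deff = 7586.2855 / 13203.666 = 0.5746.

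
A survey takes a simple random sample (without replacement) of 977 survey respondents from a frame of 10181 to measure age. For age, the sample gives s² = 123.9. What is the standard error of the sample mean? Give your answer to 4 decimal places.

Under SRS without replacement, Var(ȳ) = (1 − f)·s²/n with f = n/N = 977/10181 = 0.09596307.
Var(ȳ) = (1 − 0.09596307)·123.9/977 = 0.90403693·0.12681679 = 0.11464706.
SE(ȳ) = √(0.11464706) = 0.3386.

0.3386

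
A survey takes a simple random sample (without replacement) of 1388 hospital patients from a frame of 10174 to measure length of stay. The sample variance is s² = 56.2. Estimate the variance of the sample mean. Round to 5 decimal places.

0.03497

Under SRS without replacement, Var(ȳ) = (1 − f)·s²/n with f = n/N = 1388/10174 = 0.13642618.
Var(ȳ) = (1 − 0.13642618)·56.2/1388 = 0.86357382·0.040489914 = 0.034966029.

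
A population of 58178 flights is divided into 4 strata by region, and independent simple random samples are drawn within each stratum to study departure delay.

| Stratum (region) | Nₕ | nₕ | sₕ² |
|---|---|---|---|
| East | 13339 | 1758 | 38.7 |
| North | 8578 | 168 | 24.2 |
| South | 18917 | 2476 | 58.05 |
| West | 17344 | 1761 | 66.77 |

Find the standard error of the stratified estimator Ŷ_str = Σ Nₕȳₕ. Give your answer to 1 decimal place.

Var(Ŷ_str) = Σₕ Nₕ²(1 − fₕ)sₕ²/nₕ.
East: 13339²·(1 − 1758/13339)·38.7/1758 = 3.400646 × 10^6.
North: 8578²·(1 − 168/8578)·24.2/168 = 1.0391736 × 10^7.
South: 18917²·(1 − 2476/18917)·58.05/2476 = 7.2917551 × 10^6.
West: 17344²·(1 − 1761/17344)·66.77/1761 = 1.0247605 × 10^7.
Sum = 3.1331742 × 10^7.
SE = √(3.1331742 × 10^7) = 5597.5.

5597.5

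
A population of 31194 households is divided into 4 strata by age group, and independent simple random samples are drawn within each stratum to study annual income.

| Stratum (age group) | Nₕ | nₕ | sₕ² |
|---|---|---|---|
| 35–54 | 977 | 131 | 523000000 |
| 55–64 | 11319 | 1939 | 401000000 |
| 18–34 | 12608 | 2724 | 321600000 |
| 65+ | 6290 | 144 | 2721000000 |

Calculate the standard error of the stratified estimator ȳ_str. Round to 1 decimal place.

Var(ȳ_str) = Σₕ Wₕ²(1 − fₕ)sₕ²/nₕ with Wₕ = Nₕ/N, N = 31194.
35–54: Wₕ = 0.03132013; term = 0.03132013²·(1 − 0.13408393)·523000000/131 = 3391.1983.
55–64: Wₕ = 0.36285824; term = 0.36285824²·(1 − 0.17130489)·401000000/1939 = 22564.999.
18–34: Wₕ = 0.40418029; term = 0.40418029²·(1 − 0.21605330)·321600000/2724 = 15119.789.
65+: Wₕ = 0.20164134; term = 0.20164134²·(1 − 0.02289348)·2721000000/144 = 750701.21.
Sum = 791777.2.
SE = √(791777.2) = 889.8.

889.8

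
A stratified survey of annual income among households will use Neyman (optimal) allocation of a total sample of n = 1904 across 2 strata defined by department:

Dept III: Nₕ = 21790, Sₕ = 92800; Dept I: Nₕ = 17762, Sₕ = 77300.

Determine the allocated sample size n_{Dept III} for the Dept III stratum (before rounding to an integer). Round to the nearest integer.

Neyman allocation: nₕ = n·NₕSₕ / Σⱼ NⱼSⱼ.
Σ NⱼSⱼ = 21790·92800 + 17762·77300 = 3.3951146 × 10^9.
n_{Dept III} = 1904·21790·92800 / (3.3951146 × 10^9) = 1134.

1134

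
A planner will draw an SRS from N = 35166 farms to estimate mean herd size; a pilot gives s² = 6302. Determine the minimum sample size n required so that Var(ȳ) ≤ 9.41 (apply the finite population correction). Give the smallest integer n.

Without fpc, n₀ = s²/D = 6302/9.41 = 669.7131.
With fpc, (1 − n/N)·s²/n ≤ D requires n ≥ n₀/(1 + n₀/N) = 669.7131/(1 + 669.7131/35166) = 657.1972.
Rounding up, n = 658.

658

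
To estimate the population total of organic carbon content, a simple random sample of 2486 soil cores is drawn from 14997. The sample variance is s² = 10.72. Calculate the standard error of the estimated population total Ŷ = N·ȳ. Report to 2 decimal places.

Var(Ŷ) = N²·Var(ȳ) = N²·(1 − n/N)·s²/n.
f = 2486/14997 = 0.16576649; Var(ȳ) = 0.83423351·10.72/2486 = 0.0035973384.
Var(Ŷ) = 14997² · 0.0035973384 = 809077.41.
SE(Ŷ) = √(809077.41) = 899.49.

899.49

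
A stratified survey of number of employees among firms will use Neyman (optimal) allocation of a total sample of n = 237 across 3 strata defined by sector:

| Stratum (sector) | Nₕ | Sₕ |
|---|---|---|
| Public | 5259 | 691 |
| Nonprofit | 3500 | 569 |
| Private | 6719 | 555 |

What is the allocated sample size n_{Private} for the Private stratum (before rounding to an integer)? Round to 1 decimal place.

94.5

Neyman allocation: nₕ = n·NₕSₕ / Σⱼ NⱼSⱼ.
Σ NⱼSⱼ = 5259·691 + 3500·569 + 6719·555 = 9.354514 × 10^6.
n_{Private} = 237·6719·555 / (9.354514 × 10^6) = 94.5.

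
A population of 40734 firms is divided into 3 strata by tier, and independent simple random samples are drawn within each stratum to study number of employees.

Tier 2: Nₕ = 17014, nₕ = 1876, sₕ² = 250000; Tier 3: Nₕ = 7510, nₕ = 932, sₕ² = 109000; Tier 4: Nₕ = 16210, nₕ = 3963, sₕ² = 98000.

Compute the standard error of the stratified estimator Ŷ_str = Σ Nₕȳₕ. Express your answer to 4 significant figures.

Var(Ŷ_str) = Σₕ Nₕ²(1 − fₕ)sₕ²/nₕ.
Tier 2: 17014²·(1 − 1876/17014)·250000/1876 = 3.4322752 × 10^10.
Tier 3: 7510²·(1 − 932/7510)·109000/932 = 5.777559 × 10^9.
Tier 4: 16210²·(1 − 3963/16210)·98000/3963 = 4.9092453 × 10^9.
Sum = 4.5009556 × 10^10.
SE = √(4.5009556 × 10^10) = 212200.

212200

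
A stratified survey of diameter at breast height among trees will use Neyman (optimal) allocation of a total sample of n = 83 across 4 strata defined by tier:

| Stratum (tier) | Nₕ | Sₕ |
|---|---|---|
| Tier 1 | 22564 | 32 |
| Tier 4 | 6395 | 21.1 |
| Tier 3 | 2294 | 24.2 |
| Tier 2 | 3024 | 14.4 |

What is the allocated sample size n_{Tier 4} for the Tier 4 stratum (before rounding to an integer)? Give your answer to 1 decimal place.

Neyman allocation: nₕ = n·NₕSₕ / Σⱼ NⱼSⱼ.
Σ NⱼSⱼ = 22564·32 + 6395·21.1 + 2294·24.2 + 3024·14.4 = 956042.9.
n_{Tier 4} = 83·6395·21.1 / 956042.9 = 11.7.

11.7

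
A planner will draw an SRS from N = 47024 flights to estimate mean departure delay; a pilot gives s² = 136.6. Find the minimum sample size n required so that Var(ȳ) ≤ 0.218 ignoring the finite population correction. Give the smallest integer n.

627

Without fpc, n₀ = s²/D = 136.6/0.218 = 626.6055.
Rounding up, n = 627.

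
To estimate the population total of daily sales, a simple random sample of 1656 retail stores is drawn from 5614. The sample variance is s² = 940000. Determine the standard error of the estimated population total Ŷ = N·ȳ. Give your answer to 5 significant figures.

112310

Var(Ŷ) = N²·Var(ȳ) = N²·(1 − n/N)·s²/n.
f = 1656/5614 = 0.29497684; Var(ȳ) = 0.70502316·940000/1656 = 400.1943.
Var(Ŷ) = 5614² · 400.1943 = 1.2612922 × 10^10.
SE(Ŷ) = √(1.2612922 × 10^10) = 112310.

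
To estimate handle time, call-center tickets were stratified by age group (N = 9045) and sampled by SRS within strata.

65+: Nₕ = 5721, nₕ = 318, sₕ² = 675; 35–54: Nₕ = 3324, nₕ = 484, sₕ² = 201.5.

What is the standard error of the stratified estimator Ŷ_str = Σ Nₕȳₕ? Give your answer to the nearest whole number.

8339

Var(Ŷ_str) = Σₕ Nₕ²(1 − fₕ)sₕ²/nₕ.
65+: 5721²·(1 − 318/5721)·675/318 = 6.5612044 × 10^7.
35–54: 3324²·(1 − 484/3324)·201.5/484 = 3.9301493 × 10^6.
Sum = 6.9542193 × 10^7.
SE = √(6.9542193 × 10^7) = 8339.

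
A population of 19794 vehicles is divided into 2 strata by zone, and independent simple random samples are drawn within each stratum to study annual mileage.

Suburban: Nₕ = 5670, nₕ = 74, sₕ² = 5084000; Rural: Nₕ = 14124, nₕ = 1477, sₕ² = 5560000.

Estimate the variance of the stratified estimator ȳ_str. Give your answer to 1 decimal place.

7280.0

Var(ȳ_str) = Σₕ Wₕ²(1 − fₕ)sₕ²/nₕ with Wₕ = Nₕ/N, N = 19794.
Suburban: Wₕ = 0.28645044; term = 0.28645044²·(1 − 0.01305115)·5084000/74 = 5563.748.
Rural: Wₕ = 0.71354956; term = 0.71354956²·(1 − 0.10457378)·5560000/1477 = 1716.2178.
Sum = 7279.9658.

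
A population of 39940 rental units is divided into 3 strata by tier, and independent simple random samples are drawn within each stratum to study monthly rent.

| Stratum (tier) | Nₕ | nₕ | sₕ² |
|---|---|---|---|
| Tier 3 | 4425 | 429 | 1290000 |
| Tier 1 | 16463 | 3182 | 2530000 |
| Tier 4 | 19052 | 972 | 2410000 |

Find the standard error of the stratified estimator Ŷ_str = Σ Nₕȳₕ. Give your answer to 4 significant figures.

1.040 × 10^6

Var(Ŷ_str) = Σₕ Nₕ²(1 − fₕ)sₕ²/nₕ.
Tier 3: 4425²·(1 − 429/4425)·1290000/429 = 5.3170552 × 10^10.
Tier 1: 16463²·(1 − 3182/16463)·2530000/3182 = 1.7384416 × 10^11.
Tier 4: 19052²·(1 − 972/19052)·2410000/972 = 8.5406274 × 10^11.
Sum = 1.0810775 × 10^12.
SE = √(1.0810775 × 10^12) = 1.040 × 10^6.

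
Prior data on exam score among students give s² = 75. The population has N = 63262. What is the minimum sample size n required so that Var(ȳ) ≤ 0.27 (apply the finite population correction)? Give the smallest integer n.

Without fpc, n₀ = s²/D = 75/0.27 = 277.7778.
With fpc, (1 − n/N)·s²/n ≤ D requires n ≥ n₀/(1 + n₀/N) = 277.7778/(1 + 277.7778/63262) = 276.5634.
Rounding up, n = 277.

277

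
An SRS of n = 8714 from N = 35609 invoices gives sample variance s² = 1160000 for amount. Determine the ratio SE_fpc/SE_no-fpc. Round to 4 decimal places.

f = n/N = 8714/35609 = 0.24471342.
SE_no-fpc = √(s²/n) = 11.537726; SE_fpc = √((1−f)s²/n) = 10.027117.
Ratio = √(1−f) = 0.86907226.

0.8691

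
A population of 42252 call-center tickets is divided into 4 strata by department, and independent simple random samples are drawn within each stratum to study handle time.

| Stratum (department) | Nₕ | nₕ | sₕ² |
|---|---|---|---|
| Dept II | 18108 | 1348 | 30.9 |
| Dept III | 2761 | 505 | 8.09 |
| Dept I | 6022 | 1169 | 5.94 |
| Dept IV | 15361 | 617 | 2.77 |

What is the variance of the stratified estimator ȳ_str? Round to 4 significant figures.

0.004606

Var(ȳ_str) = Σₕ Wₕ²(1 − fₕ)sₕ²/nₕ with Wₕ = Nₕ/N, N = 42252.
Dept II: Wₕ = 0.42857143; term = 0.42857143²·(1 − 0.07444224)·30.9/1348 = 0.0038968936.
Dept III: Wₕ = 0.06534602; term = 0.06534602²·(1 − 0.18290474)·8.09/505 = 5.5894375 × 10^-5.
Dept I: Wₕ = 0.14252580; term = 0.14252580²·(1 − 0.19412155)·5.94/1169 = 8.3181823 × 10^-5.
Dept IV: Wₕ = 0.36355675; term = 0.36355675²·(1 − 0.04016666)·2.77/617 = 5.6955396 × 10^-4.
Sum = 0.0046055238.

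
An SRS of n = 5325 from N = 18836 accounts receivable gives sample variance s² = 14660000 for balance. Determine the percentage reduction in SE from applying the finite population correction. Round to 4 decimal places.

f = n/N = 5325/18836 = 0.28270333.
SE_no-fpc = √(s²/n) = 52.469531; SE_fpc = √((1−f)s²/n) = 44.438213.
Ratio = √(1−f) = 0.84693368. Reduction = 100·(1 − 0.84693368) = 15.3066%.

15.3066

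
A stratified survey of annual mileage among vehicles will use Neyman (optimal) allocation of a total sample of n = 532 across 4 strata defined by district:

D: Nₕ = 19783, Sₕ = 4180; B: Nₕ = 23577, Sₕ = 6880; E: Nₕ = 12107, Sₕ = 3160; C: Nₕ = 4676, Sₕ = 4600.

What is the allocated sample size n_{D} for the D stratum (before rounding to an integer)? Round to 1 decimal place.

Neyman allocation: nₕ = n·NₕSₕ / Σⱼ NⱼSⱼ.
Σ NⱼSⱼ = 19783·4180 + 23577·6880 + 12107·3160 + 4676·4600 = 3.0467042 × 10^8.
n_{D} = 532·19783·4180 / (3.0467042 × 10^8) = 144.4.

144.4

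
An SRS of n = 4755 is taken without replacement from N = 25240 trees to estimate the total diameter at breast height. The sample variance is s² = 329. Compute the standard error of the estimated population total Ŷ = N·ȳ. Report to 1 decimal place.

Var(Ŷ) = N²·Var(ȳ) = N²·(1 − n/N)·s²/n.
f = 4755/25240 = 0.18839144; Var(ȳ) = 0.81160856·329/4755 = 0.056155461.
Var(Ŷ) = 25240² · 0.056155461 = 3.5774263 × 10^7.
SE(Ŷ) = √(3.5774263 × 10^7) = 5981.2.

5981.2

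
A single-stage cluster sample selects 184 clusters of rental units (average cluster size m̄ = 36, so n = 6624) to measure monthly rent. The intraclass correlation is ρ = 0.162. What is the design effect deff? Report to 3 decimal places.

deff = 1 + (36 − 1)·0.162 = 1 + 5.67 = 6.67.

6.670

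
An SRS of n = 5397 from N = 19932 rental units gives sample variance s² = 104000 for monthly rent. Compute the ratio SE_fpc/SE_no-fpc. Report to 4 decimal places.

0.8539

f = n/N = 5397/19932 = 0.27077062.
SE_no-fpc = √(s²/n) = 4.3897568; SE_fpc = √((1−f)s²/n) = 3.7486297.
Ratio = √(1−f) = 0.85394928.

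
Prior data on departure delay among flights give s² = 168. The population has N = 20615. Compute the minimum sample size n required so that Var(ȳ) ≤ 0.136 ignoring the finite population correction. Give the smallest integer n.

Without fpc, n₀ = s²/D = 168/0.136 = 1235.2941.
Rounding up, n = 1236.

1236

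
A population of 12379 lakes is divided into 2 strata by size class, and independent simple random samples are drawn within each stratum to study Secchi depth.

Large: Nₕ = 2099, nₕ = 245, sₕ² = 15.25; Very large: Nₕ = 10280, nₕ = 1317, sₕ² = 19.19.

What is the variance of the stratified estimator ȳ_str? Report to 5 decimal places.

0.01034

Var(ȳ_str) = Σₕ Wₕ²(1 − fₕ)sₕ²/nₕ with Wₕ = Nₕ/N, N = 12379.
Large: Wₕ = 0.16956135; term = 0.16956135²·(1 − 0.11672225)·15.25/245 = 0.0015807195.
Very large: Wₕ = 0.83043865; term = 0.83043865²·(1 − 0.12811284)·19.19/1317 = 0.00876122.
Sum = 0.01034194.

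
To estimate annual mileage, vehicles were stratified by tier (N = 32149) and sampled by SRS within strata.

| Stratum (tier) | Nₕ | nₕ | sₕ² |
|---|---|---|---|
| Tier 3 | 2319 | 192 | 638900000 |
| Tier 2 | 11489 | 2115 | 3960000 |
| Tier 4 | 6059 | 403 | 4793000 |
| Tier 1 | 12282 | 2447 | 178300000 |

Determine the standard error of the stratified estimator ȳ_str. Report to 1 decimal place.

158.1

Var(ȳ_str) = Σₕ Wₕ²(1 − fₕ)sₕ²/nₕ with Wₕ = Nₕ/N, N = 32149.
Tier 3: Wₕ = 0.07213288; term = 0.07213288²·(1 − 0.08279431)·638900000/192 = 15880.529.
Tier 2: Wₕ = 0.35736726; term = 0.35736726²·(1 − 0.18408913)·3960000/2115 = 195.0999.
Tier 4: Wₕ = 0.18846620; term = 0.18846620²·(1 − 0.06651263)·4793000/403 = 394.34633.
Tier 1: Wₕ = 0.38203366; term = 0.38203366²·(1 − 0.19923465)·178300000/2447 = 8515.8086.
Sum = 24985.784.
SE = √(24985.784) = 158.1.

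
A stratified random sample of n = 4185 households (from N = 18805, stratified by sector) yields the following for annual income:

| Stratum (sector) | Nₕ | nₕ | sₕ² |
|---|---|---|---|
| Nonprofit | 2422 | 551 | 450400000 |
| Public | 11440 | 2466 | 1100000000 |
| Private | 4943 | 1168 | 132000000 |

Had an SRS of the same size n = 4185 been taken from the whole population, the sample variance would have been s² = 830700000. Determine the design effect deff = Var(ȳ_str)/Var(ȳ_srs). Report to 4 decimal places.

0.9457

Var(ȳ_str) = Σ Wₕ²(1−fₕ)sₕ²/nₕ with Wₕ = Nₕ/18805:
  Nonprofit: (2422/18805)²·(1−551/2422)·450400000/551 = 10474.855
  Public: (11440/18805)²·(1−2466/11440)·1100000000/2466 = 129498.59
  Private: (4943/18805)²·(1−1168/4943)·132000000/1168 = 5963.3731
  → Var(ȳ_str) = 145936.82.
Var(ȳ_srs) = (1 − 4185/18805)·830700000/4185 = 154320.2.
deff = 145936.82 / 154320.2 = 0.9457.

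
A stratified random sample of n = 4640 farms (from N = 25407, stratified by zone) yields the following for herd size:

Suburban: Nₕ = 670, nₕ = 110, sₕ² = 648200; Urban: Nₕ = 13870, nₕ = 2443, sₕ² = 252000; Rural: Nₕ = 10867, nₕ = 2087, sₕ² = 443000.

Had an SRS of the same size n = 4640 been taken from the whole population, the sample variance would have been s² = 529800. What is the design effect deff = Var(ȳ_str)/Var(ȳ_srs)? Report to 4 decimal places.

Var(ȳ_str) = Σ Wₕ²(1−fₕ)sₕ²/nₕ with Wₕ = Nₕ/25407:
  Suburban: (670/25407)²·(1−110/670)·648200/110 = 3.4250932
  Urban: (13870/25407)²·(1−2443/13870)·252000/2443 = 25.326722
  Rural: (10867/25407)²·(1−2087/10867)·443000/2087 = 31.374635
  → Var(ȳ_str) = 60.12645.
Var(ȳ_srs) = (1 − 4640/25407)·529800/4640 = 93.328514.
deff = 60.12645 / 93.328514 = 0.6442.

0.6442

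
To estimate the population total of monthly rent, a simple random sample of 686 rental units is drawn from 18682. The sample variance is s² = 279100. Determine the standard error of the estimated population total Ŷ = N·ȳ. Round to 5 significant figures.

Var(Ŷ) = N²·Var(ȳ) = N²·(1 − n/N)·s²/n.
f = 686/18682 = 0.03671984; Var(ȳ) = 0.96328016·279100/686 = 391.9118.
Var(Ŷ) = 18682² · 391.9118 = 1.3678393 × 10^11.
SE(Ŷ) = √(1.3678393 × 10^11) = 369840.

369840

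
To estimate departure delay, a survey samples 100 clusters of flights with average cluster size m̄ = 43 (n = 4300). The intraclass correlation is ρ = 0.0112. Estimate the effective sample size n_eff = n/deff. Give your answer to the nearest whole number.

deff = 1 + (43 − 1)·0.0112 = 1 + 0.4704 = 1.4704.
n_eff = 4300 / 1.4704 = 2924.

2924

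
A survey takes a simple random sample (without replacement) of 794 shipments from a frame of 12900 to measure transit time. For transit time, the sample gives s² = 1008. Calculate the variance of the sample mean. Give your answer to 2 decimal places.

Under SRS without replacement, Var(ȳ) = (1 − f)·s²/n with f = n/N = 794/12900 = 0.06155039.
Var(ȳ) = (1 − 0.06155039)·1008/794 = 0.93844961·1.2695214 = 1.1913819.

1.19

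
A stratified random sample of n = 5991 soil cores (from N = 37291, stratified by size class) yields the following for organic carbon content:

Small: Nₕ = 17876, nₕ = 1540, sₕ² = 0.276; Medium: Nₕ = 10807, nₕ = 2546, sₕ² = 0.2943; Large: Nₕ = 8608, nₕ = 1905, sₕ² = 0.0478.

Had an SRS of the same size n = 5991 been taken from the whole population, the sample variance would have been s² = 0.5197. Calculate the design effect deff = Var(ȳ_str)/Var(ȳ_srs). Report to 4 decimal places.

Var(ȳ_str) = Σ Wₕ²(1−fₕ)sₕ²/nₕ with Wₕ = Nₕ/37291:
  Small: (17876/37291)²·(1−1540/17876)·0.276/1540 = 3.7635386 × 10^-5
  Medium: (10807/37291)²·(1−2546/10807)·0.2943/2546 = 7.4209854 × 10^-6
  Large: (8608/37291)²·(1−1905/8608)·0.0478/1905 = 1.0411093 × 10^-6
  → Var(ȳ_str) = 4.6097481 × 10^-5.
Var(ȳ_srs) = (1 − 5991/37291)·0.5197/5991 = 7.2810448 × 10^-5.
deff = (4.6097481 × 10^-5) / (7.2810448 × 10^-5) = 0.6331.

0.6331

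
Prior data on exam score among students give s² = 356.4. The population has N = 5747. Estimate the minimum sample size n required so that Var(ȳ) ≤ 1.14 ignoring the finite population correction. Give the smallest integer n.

313

Without fpc, n₀ = s²/D = 356.4/1.14 = 312.6316.
Rounding up, n = 313.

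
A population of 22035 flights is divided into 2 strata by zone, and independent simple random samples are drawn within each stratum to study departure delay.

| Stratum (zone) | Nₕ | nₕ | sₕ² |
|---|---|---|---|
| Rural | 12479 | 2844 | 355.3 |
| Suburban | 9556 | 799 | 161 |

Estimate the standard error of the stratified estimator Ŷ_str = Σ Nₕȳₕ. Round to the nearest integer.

5647

Var(Ŷ_str) = Σₕ Nₕ²(1 − fₕ)sₕ²/nₕ.
Rural: 12479²·(1 − 2844/12479)·355.3/2844 = 1.502094 × 10^7.
Suburban: 9556²·(1 − 799/9556)·161/799 = 1.6862058 × 10^7.
Sum = 3.1882998 × 10^7.
SE = √(3.1882998 × 10^7) = 5647.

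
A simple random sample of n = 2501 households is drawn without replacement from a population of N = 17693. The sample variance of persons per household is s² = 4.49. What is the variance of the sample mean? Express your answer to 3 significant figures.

Under SRS without replacement, Var(ȳ) = (1 − f)·s²/n with f = n/N = 2501/17693 = 0.14135534.
Var(ȳ) = (1 − 0.14135534)·4.49/2501 = 0.85864466·0.0017952819 = 0.0015415092.

0.00154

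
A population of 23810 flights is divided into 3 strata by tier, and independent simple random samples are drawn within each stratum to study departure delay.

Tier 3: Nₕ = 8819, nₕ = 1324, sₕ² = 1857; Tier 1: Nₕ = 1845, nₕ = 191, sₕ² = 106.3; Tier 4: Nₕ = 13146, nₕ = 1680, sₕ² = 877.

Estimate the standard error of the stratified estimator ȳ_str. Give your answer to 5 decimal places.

Var(ȳ_str) = Σₕ Wₕ²(1 − fₕ)sₕ²/nₕ with Wₕ = Nₕ/N, N = 23810.
Tier 3: Wₕ = 0.37039059; term = 0.37039059²·(1 − 0.15013040)·1857/1324 = 0.1635295.
Tier 1: Wₕ = 0.07748845; term = 0.07748845²·(1 − 0.10352304)·106.3/191 = 0.0029958011.
Tier 4: Wₕ = 0.55212096; term = 0.55212096²·(1 − 0.12779553)·877/1680 = 0.13879604.
Sum = 0.30532134.
SE = √(0.30532134) = 0.55256.

0.55256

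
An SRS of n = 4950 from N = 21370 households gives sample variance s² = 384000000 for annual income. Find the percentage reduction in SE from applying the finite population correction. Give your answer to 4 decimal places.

f = n/N = 4950/21370 = 0.23163313.
SE_no-fpc = √(s²/n) = 278.52425; SE_fpc = √((1−f)s²/n) = 244.14472.
Ratio = √(1−f) = 0.87656538. Reduction = 100·(1 − 0.87656538) = 12.3435%.

12.3435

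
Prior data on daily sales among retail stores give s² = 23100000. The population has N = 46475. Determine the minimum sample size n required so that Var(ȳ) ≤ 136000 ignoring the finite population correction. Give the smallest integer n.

Without fpc, n₀ = s²/D = 23100000/136000 = 169.8529.
Rounding up, n = 170.

170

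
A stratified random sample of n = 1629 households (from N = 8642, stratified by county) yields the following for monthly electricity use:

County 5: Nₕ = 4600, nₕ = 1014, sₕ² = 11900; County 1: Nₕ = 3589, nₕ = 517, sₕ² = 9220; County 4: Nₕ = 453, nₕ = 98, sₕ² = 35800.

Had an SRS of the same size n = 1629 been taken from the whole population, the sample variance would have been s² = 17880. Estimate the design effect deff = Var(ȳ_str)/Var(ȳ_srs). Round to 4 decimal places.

0.6749

Var(ȳ_str) = Σ Wₕ²(1−fₕ)sₕ²/nₕ with Wₕ = Nₕ/8642:
  County 5: (4600/8642)²·(1−1014/4600)·11900/1014 = 2.5920812
  County 1: (3589/8642)²·(1−517/3589)·9220/517 = 2.6327312
  County 4: (453/8642)²·(1−98/453)·35800/98 = 0.78660188
  → Var(ȳ_str) = 6.0114143.
Var(ȳ_srs) = (1 − 1629/8642)·17880/1629 = 8.9070934.
deff = 6.0114143 / 8.9070934 = 0.6749.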